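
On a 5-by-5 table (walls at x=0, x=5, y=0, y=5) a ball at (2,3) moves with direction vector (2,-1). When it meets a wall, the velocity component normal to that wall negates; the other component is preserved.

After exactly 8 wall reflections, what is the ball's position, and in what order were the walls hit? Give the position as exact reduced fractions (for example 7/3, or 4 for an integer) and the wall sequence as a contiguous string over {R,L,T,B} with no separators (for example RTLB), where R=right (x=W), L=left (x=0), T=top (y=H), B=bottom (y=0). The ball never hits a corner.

1. t=3/2 → R at (5,3/2); v=(-2,-1)
2. t=3/2 → B at (2,0); v=(-2,1)
3. t=1 → L at (0,1); v=(2,1)
4. t=5/2 → R at (5,7/2); v=(-2,1)
5. t=3/2 → T at (2,5); v=(-2,-1)
6. t=1 → L at (0,4); v=(2,-1)
7. t=5/2 → R at (5,3/2); v=(-2,-1)
8. t=3/2 → B at (2,0); v=(-2,1)

Final position: (2,0)
Wall sequence: RBLRTLRB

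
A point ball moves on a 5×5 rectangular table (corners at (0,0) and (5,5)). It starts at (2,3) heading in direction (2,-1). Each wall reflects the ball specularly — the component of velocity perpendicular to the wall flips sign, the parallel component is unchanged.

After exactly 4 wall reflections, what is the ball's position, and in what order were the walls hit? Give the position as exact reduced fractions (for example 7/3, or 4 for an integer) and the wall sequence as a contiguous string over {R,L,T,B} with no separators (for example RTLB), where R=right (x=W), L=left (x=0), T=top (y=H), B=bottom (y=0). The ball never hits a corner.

1. t=3/2 → R at (5,3/2); v=(-2,-1)
2. t=3/2 → B at (2,0); v=(-2,1)
3. t=1 → L at (0,1); v=(2,1)
4. t=5/2 → R at (5,7/2); v=(-2,1)

Final position: (5,7/2)
Wall sequence: RBLR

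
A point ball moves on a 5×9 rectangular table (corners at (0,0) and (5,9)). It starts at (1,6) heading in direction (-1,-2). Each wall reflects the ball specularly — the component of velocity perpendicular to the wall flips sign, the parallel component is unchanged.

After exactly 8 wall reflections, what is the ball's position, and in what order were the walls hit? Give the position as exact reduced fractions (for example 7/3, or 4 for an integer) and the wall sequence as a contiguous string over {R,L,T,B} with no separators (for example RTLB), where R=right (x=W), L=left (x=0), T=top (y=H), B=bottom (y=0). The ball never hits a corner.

Final position: (9/2,9)
Wall sequence: LBRTLBRT

1. t=1 → L at (0,4); v=(1,-2)
2. t=2 → B at (2,0); v=(1,2)
3. t=3 → R at (5,6); v=(-1,2)
4. t=3/2 → T at (7/2,9); v=(-1,-2)
5. t=7/2 → L at (0,2); v=(1,-2)
6. t=1 → B at (1,0); v=(1,2)
7. t=4 → R at (5,8); v=(-1,2)
8. t=1/2 → T at (9/2,9); v=(-1,-2)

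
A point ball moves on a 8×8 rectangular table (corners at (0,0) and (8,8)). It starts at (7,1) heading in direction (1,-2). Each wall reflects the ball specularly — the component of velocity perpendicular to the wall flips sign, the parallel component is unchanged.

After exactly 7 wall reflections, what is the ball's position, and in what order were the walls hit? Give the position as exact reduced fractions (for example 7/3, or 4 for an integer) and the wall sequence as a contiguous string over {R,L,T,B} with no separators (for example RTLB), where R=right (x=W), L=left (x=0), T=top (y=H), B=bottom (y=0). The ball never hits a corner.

1. t=1/2 → B at (15/2,0); v=(1,2)
2. t=1/2 → R at (8,1); v=(-1,2)
3. t=7/2 → T at (9/2,8); v=(-1,-2)
4. t=4 → B at (1/2,0); v=(-1,2)
5. t=1/2 → L at (0,1); v=(1,2)
6. t=7/2 → T at (7/2,8); v=(1,-2)
7. t=4 → B at (15/2,0); v=(1,2)

Final position: (15/2,0)
Wall sequence: BRTBLTB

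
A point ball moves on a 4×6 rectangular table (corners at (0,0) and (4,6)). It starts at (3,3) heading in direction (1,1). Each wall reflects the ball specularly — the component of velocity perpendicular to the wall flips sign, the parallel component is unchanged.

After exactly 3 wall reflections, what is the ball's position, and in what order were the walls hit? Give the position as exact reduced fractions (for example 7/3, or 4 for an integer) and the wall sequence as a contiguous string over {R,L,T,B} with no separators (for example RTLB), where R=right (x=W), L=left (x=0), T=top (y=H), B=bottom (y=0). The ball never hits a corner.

Final position: (0,4)
Wall sequence: RTL

1. t=1 → R at (4,4); v=(-1,1)
2. t=2 → T at (2,6); v=(-1,-1)
3. t=2 → L at (0,4); v=(1,-1)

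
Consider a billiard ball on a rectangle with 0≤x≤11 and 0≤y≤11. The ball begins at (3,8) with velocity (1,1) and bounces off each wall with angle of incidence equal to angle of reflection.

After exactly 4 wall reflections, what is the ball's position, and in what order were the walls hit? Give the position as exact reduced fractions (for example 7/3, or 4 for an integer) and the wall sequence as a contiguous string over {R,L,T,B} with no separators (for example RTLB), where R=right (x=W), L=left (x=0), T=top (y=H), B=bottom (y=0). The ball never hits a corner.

1. t=3 → T at (6,11); v=(1,-1)
2. t=5 → R at (11,6); v=(-1,-1)
3. t=6 → B at (5,0); v=(-1,1)
4. t=5 → L at (0,5); v=(1,1)

Final position: (0,5)
Wall sequence: TRBL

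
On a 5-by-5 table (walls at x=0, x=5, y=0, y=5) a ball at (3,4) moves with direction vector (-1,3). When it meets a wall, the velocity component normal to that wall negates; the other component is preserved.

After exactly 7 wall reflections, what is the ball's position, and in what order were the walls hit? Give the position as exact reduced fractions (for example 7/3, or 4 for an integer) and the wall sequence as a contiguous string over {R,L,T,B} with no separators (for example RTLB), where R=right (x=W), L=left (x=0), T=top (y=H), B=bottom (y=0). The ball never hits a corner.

1. t=1/3 → T at (8/3,5); v=(-1,-3)
2. t=5/3 → B at (1,0); v=(-1,3)
3. t=1 → L at (0,3); v=(1,3)
4. t=2/3 → T at (2/3,5); v=(1,-3)
5. t=5/3 → B at (7/3,0); v=(1,3)
6. t=5/3 → T at (4,5); v=(1,-3)
7. t=1 → R at (5,2); v=(-1,-3)

Final position: (5,2)
Wall sequence: TBLTBTR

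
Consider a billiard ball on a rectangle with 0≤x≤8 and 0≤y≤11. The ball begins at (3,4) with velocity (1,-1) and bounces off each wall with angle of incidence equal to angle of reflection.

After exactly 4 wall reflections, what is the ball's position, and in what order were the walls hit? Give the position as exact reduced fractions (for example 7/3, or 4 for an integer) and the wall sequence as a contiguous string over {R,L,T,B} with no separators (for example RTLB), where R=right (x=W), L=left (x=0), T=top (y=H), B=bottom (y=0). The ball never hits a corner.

Final position: (2,11)
Wall sequence: BRLT

1. t=4 → B at (7,0); v=(1,1)
2. t=1 → R at (8,1); v=(-1,1)
3. t=8 → L at (0,9); v=(1,1)
4. t=2 → T at (2,11); v=(1,-1)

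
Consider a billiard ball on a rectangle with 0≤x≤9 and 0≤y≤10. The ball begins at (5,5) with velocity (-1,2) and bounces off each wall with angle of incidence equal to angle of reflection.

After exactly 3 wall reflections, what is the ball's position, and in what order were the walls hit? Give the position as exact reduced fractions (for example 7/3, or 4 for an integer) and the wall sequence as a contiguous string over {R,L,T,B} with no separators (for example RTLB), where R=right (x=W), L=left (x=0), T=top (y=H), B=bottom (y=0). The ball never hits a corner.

Final position: (5/2,0)
Wall sequence: TLB

1. t=5/2 → T at (5/2,10); v=(-1,-2)
2. t=5/2 → L at (0,5); v=(1,-2)
3. t=5/2 → B at (5/2,0); v=(1,2)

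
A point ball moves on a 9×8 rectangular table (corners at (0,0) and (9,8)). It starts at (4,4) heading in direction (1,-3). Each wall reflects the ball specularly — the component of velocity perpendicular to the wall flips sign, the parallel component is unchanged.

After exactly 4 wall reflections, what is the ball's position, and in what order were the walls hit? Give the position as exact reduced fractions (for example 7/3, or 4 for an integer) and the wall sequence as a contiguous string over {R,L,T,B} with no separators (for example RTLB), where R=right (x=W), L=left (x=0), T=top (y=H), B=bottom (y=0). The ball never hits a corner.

Final position: (22/3,0)
Wall sequence: BTRB

1. t=4/3 → B at (16/3,0); v=(1,3)
2. t=8/3 → T at (8,8); v=(1,-3)
3. t=1 → R at (9,5); v=(-1,-3)
4. t=5/3 → B at (22/3,0); v=(-1,3)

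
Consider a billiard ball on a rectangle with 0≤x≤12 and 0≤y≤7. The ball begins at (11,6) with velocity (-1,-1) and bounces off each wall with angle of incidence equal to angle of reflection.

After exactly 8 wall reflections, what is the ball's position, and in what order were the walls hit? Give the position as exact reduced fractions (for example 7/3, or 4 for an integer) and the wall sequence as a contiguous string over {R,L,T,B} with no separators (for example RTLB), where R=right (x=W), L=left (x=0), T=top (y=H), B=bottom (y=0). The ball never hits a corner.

Final position: (0,1)
Wall sequence: BLTBRTBL

1. t=6 → B at (5,0); v=(-1,1)
2. t=5 → L at (0,5); v=(1,1)
3. t=2 → T at (2,7); v=(1,-1)
4. t=7 → B at (9,0); v=(1,1)
5. t=3 → R at (12,3); v=(-1,1)
6. t=4 → T at (8,7); v=(-1,-1)
7. t=7 → B at (1,0); v=(-1,1)
8. t=1 → L at (0,1); v=(1,1)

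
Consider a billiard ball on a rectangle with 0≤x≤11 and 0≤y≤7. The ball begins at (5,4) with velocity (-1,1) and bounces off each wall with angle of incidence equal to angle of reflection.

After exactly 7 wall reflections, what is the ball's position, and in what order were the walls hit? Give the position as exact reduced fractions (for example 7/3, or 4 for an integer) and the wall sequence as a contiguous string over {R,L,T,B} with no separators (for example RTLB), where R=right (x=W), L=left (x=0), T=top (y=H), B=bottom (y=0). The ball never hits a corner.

1. t=3 → T at (2,7); v=(-1,-1)
2. t=2 → L at (0,5); v=(1,-1)
3. t=5 → B at (5,0); v=(1,1)
4. t=6 → R at (11,6); v=(-1,1)
5. t=1 → T at (10,7); v=(-1,-1)
6. t=7 → B at (3,0); v=(-1,1)
7. t=3 → L at (0,3); v=(1,1)

Final position: (0,3)
Wall sequence: TLBRTBL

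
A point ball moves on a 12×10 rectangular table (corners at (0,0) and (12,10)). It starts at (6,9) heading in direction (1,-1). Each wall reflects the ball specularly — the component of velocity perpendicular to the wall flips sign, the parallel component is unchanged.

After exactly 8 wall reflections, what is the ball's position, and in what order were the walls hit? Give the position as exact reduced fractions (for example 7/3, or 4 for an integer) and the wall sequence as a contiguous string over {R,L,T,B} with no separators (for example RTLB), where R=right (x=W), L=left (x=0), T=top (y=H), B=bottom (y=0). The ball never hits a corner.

1. t=6 → R at (12,3); v=(-1,-1)
2. t=3 → B at (9,0); v=(-1,1)
3. t=9 → L at (0,9); v=(1,1)
4. t=1 → T at (1,10); v=(1,-1)
5. t=10 → B at (11,0); v=(1,1)
6. t=1 → R at (12,1); v=(-1,1)
7. t=9 → T at (3,10); v=(-1,-1)
8. t=3 → L at (0,7); v=(1,-1)

Final position: (0,7)
Wall sequence: RBLTBRTL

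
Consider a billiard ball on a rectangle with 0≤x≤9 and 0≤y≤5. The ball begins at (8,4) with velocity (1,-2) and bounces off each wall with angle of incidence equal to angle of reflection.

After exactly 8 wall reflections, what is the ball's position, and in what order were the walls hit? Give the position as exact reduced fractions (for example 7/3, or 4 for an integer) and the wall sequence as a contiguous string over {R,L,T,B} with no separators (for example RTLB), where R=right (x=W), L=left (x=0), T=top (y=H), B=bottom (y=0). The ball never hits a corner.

Final position: (9/2,5)
Wall sequence: RBTBTLBT

1. t=1 → R at (9,2); v=(-1,-2)
2. t=1 → B at (8,0); v=(-1,2)
3. t=5/2 → T at (11/2,5); v=(-1,-2)
4. t=5/2 → B at (3,0); v=(-1,2)
5. t=5/2 → T at (1/2,5); v=(-1,-2)
6. t=1/2 → L at (0,4); v=(1,-2)
7. t=2 → B at (2,0); v=(1,2)
8. t=5/2 → T at (9/2,5); v=(1,-2)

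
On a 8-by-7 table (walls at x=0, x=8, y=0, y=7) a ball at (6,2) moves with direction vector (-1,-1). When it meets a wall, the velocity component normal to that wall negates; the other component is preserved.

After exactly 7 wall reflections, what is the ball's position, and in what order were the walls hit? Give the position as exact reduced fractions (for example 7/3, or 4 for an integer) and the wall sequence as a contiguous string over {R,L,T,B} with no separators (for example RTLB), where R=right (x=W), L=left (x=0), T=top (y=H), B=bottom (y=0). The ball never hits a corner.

1. t=2 → B at (4,0); v=(-1,1)
2. t=4 → L at (0,4); v=(1,1)
3. t=3 → T at (3,7); v=(1,-1)
4. t=5 → R at (8,2); v=(-1,-1)
5. t=2 → B at (6,0); v=(-1,1)
6. t=6 → L at (0,6); v=(1,1)
7. t=1 → T at (1,7); v=(1,-1)

Final position: (1,7)
Wall sequence: BLTRBLT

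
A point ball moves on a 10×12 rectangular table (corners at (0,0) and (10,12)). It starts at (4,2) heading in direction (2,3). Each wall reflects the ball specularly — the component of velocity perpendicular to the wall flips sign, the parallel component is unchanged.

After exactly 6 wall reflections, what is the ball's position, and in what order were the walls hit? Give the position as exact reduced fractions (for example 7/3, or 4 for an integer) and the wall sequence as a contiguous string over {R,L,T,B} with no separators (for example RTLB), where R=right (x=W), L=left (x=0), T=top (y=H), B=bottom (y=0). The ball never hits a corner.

1. t=3 → R at (10,11); v=(-2,3)
2. t=1/3 → T at (28/3,12); v=(-2,-3)
3. t=4 → B at (4/3,0); v=(-2,3)
4. t=2/3 → L at (0,2); v=(2,3)
5. t=10/3 → T at (20/3,12); v=(2,-3)
6. t=5/3 → R at (10,7); v=(-2,-3)

Final position: (10,7)
Wall sequence: RTBLTR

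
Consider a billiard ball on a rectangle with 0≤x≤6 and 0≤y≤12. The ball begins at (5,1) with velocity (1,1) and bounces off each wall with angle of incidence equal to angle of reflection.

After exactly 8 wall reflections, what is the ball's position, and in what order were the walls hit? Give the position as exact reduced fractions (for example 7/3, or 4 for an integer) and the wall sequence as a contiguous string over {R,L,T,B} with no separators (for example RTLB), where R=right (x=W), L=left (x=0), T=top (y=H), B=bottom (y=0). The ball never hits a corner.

Final position: (0,8)
Wall sequence: RLTRLBRL

1. t=1 → R at (6,2); v=(-1,1)
2. t=6 → L at (0,8); v=(1,1)
3. t=4 → T at (4,12); v=(1,-1)
4. t=2 → R at (6,10); v=(-1,-1)
5. t=6 → L at (0,4); v=(1,-1)
6. t=4 → B at (4,0); v=(1,1)
7. t=2 → R at (6,2); v=(-1,1)
8. t=6 → L at (0,8); v=(1,1)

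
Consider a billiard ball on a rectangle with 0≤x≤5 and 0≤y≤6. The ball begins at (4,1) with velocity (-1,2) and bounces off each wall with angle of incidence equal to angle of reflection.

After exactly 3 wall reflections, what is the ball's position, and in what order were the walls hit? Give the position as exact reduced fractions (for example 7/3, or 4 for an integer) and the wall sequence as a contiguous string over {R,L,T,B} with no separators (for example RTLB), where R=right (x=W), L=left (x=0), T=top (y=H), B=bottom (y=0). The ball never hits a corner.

Final position: (3/2,0)
Wall sequence: TLB

1. t=5/2 → T at (3/2,6); v=(-1,-2)
2. t=3/2 → L at (0,3); v=(1,-2)
3. t=3/2 → B at (3/2,0); v=(1,2)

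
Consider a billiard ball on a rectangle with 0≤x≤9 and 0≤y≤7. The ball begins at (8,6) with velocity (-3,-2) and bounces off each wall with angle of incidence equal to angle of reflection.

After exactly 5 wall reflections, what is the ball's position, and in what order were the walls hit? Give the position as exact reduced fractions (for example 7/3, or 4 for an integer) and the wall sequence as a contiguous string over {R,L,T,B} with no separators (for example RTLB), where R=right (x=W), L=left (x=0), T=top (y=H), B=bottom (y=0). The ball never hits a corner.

1. t=8/3 → L at (0,2/3); v=(3,-2)
2. t=1/3 → B at (1,0); v=(3,2)
3. t=8/3 → R at (9,16/3); v=(-3,2)
4. t=5/6 → T at (13/2,7); v=(-3,-2)
5. t=13/6 → L at (0,8/3); v=(3,-2)

Final position: (0,8/3)
Wall sequence: LBRTL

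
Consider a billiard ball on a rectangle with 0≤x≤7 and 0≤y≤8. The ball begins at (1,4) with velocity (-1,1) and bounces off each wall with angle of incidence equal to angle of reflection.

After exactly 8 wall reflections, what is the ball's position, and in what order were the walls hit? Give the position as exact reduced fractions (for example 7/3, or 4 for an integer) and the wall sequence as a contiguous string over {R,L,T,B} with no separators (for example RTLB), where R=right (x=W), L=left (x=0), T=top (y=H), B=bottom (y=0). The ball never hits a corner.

1. t=1 → L at (0,5); v=(1,1)
2. t=3 → T at (3,8); v=(1,-1)
3. t=4 → R at (7,4); v=(-1,-1)
4. t=4 → B at (3,0); v=(-1,1)
5. t=3 → L at (0,3); v=(1,1)
6. t=5 → T at (5,8); v=(1,-1)
7. t=2 → R at (7,6); v=(-1,-1)
8. t=6 → B at (1,0); v=(-1,1)

Final position: (1,0)
Wall sequence: LTRBLTRB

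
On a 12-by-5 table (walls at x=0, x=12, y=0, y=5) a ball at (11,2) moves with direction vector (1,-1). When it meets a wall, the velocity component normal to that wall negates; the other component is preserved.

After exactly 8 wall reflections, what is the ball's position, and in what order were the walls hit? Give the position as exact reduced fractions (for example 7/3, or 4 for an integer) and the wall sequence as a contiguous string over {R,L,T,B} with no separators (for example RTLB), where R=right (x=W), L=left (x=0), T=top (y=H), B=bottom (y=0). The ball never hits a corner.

Final position: (12,3)
Wall sequence: RBTBLTBR

1. t=1 → R at (12,1); v=(-1,-1)
2. t=1 → B at (11,0); v=(-1,1)
3. t=5 → T at (6,5); v=(-1,-1)
4. t=5 → B at (1,0); v=(-1,1)
5. t=1 → L at (0,1); v=(1,1)
6. t=4 → T at (4,5); v=(1,-1)
7. t=5 → B at (9,0); v=(1,1)
8. t=3 → R at (12,3); v=(-1,1)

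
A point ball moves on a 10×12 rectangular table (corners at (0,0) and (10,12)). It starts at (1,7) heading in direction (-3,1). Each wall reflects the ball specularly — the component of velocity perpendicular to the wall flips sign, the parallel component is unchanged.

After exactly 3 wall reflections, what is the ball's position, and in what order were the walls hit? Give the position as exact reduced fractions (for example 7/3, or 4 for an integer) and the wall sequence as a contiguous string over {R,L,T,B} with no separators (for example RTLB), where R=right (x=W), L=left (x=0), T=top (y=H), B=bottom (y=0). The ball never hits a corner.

1. t=1/3 → L at (0,22/3); v=(3,1)
2. t=10/3 → R at (10,32/3); v=(-3,1)
3. t=4/3 → T at (6,12); v=(-3,-1)

Final position: (6,12)
Wall sequence: LRT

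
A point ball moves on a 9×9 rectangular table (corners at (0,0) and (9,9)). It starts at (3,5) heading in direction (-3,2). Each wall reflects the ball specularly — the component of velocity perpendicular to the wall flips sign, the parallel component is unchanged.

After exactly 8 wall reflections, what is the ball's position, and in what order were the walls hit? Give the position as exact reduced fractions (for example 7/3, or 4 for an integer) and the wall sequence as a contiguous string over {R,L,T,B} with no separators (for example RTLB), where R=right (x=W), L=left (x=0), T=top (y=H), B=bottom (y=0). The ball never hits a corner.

1. t=1 → L at (0,7); v=(3,2)
2. t=1 → T at (3,9); v=(3,-2)
3. t=2 → R at (9,5); v=(-3,-2)
4. t=5/2 → B at (3/2,0); v=(-3,2)
5. t=1/2 → L at (0,1); v=(3,2)
6. t=3 → R at (9,7); v=(-3,2)
7. t=1 → T at (6,9); v=(-3,-2)
8. t=2 → L at (0,5); v=(3,-2)

Final position: (0,5)
Wall sequence: LTRBLRTL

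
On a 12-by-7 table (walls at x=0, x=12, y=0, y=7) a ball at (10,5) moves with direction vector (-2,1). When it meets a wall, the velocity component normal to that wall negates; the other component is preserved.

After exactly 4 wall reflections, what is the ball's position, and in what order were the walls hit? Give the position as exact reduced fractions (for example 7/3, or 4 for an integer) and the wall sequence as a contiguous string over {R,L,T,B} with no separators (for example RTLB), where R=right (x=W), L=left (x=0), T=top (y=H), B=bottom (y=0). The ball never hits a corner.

1. t=2 → T at (6,7); v=(-2,-1)
2. t=3 → L at (0,4); v=(2,-1)
3. t=4 → B at (8,0); v=(2,1)
4. t=2 → R at (12,2); v=(-2,1)

Final position: (12,2)
Wall sequence: TLBR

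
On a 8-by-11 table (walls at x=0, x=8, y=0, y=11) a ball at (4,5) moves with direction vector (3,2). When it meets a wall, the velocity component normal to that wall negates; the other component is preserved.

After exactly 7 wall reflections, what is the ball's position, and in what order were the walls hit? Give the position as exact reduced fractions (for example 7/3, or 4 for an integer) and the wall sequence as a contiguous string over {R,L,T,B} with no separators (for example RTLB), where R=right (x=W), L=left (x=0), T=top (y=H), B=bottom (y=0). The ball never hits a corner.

1. t=4/3 → R at (8,23/3); v=(-3,2)
2. t=5/3 → T at (3,11); v=(-3,-2)
3. t=1 → L at (0,9); v=(3,-2)
4. t=8/3 → R at (8,11/3); v=(-3,-2)
5. t=11/6 → B at (5/2,0); v=(-3,2)
6. t=5/6 → L at (0,5/3); v=(3,2)
7. t=8/3 → R at (8,7); v=(-3,2)

Final position: (8,7)
Wall sequence: RTLRBLR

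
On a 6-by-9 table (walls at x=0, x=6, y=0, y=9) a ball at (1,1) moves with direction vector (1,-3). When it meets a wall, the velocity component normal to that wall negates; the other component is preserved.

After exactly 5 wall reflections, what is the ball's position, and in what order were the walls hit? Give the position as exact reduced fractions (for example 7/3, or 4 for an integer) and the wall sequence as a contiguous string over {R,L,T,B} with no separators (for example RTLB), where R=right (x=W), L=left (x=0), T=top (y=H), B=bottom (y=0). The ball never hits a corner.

Final position: (5/3,9)
Wall sequence: BTRBT

1. t=1/3 → B at (4/3,0); v=(1,3)
2. t=3 → T at (13/3,9); v=(1,-3)
3. t=5/3 → R at (6,4); v=(-1,-3)
4. t=4/3 → B at (14/3,0); v=(-1,3)
5. t=3 → T at (5/3,9); v=(-1,-3)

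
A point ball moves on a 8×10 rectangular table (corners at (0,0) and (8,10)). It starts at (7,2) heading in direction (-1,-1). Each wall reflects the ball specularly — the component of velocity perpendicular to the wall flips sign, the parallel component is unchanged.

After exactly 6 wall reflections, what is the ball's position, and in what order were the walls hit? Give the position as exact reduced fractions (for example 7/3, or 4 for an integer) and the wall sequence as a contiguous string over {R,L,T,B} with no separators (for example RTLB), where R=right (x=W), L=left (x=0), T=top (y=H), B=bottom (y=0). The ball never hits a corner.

1. t=2 → B at (5,0); v=(-1,1)
2. t=5 → L at (0,5); v=(1,1)
3. t=5 → T at (5,10); v=(1,-1)
4. t=3 → R at (8,7); v=(-1,-1)
5. t=7 → B at (1,0); v=(-1,1)
6. t=1 → L at (0,1); v=(1,1)

Final position: (0,1)
Wall sequence: BLTRBL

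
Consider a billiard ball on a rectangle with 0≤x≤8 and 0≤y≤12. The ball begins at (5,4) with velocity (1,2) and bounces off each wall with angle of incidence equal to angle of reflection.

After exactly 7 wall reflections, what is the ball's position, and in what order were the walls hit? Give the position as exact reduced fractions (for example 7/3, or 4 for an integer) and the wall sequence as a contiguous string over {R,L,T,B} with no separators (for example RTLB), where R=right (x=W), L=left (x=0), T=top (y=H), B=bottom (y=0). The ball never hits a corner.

Final position: (5,0)
Wall sequence: RTBLTRB

1. t=3 → R at (8,10); v=(-1,2)
2. t=1 → T at (7,12); v=(-1,-2)
3. t=6 → B at (1,0); v=(-1,2)
4. t=1 → L at (0,2); v=(1,2)
5. t=5 → T at (5,12); v=(1,-2)
6. t=3 → R at (8,6); v=(-1,-2)
7. t=3 → B at (5,0); v=(-1,2)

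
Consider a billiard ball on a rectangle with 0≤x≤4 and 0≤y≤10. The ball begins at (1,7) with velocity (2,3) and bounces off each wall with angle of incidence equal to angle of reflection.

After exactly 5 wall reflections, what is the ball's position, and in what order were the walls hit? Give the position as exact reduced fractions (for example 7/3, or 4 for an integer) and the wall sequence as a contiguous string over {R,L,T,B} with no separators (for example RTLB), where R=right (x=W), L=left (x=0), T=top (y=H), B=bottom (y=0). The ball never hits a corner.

Final position: (4,7/2)
Wall sequence: TRLBR

1. t=1 → T at (3,10); v=(2,-3)
2. t=1/2 → R at (4,17/2); v=(-2,-3)
3. t=2 → L at (0,5/2); v=(2,-3)
4. t=5/6 → B at (5/3,0); v=(2,3)
5. t=7/6 → R at (4,7/2); v=(-2,3)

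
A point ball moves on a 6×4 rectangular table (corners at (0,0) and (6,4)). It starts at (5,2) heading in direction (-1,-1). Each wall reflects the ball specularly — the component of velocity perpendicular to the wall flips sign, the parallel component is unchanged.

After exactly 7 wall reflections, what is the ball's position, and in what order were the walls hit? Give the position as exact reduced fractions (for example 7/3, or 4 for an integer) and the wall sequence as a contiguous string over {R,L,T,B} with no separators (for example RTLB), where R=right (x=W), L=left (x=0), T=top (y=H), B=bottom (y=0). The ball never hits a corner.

1. t=2 → B at (3,0); v=(-1,1)
2. t=3 → L at (0,3); v=(1,1)
3. t=1 → T at (1,4); v=(1,-1)
4. t=4 → B at (5,0); v=(1,1)
5. t=1 → R at (6,1); v=(-1,1)
6. t=3 → T at (3,4); v=(-1,-1)
7. t=3 → L at (0,1); v=(1,-1)

Final position: (0,1)
Wall sequence: BLTBRTL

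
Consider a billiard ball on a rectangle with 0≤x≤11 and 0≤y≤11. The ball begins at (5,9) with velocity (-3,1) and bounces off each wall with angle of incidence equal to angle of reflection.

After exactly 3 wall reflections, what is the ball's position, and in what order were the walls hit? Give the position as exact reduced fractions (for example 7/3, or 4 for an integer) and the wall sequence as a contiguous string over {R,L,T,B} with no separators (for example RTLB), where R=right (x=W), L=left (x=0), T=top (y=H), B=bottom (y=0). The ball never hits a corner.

1. t=5/3 → L at (0,32/3); v=(3,1)
2. t=1/3 → T at (1,11); v=(3,-1)
3. t=10/3 → R at (11,23/3); v=(-3,-1)

Final position: (11,23/3)
Wall sequence: LTR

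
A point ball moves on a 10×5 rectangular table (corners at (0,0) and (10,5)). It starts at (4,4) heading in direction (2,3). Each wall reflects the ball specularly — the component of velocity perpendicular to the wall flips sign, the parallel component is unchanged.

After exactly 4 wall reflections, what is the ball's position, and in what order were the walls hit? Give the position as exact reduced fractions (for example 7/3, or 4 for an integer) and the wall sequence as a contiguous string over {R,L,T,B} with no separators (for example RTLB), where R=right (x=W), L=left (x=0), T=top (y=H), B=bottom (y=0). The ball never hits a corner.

1. t=1/3 → T at (14/3,5); v=(2,-3)
2. t=5/3 → B at (8,0); v=(2,3)
3. t=1 → R at (10,3); v=(-2,3)
4. t=2/3 → T at (26/3,5); v=(-2,-3)

Final position: (26/3,5)
Wall sequence: TBRT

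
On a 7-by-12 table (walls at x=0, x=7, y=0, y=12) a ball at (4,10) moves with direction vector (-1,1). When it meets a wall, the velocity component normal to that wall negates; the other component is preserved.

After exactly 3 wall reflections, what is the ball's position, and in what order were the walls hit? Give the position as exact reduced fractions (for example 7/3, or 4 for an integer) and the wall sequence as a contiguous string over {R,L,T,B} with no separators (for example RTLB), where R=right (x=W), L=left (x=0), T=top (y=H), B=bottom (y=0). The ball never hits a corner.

Final position: (7,3)
Wall sequence: TLR

1. t=2 → T at (2,12); v=(-1,-1)
2. t=2 → L at (0,10); v=(1,-1)
3. t=7 → R at (7,3); v=(-1,-1)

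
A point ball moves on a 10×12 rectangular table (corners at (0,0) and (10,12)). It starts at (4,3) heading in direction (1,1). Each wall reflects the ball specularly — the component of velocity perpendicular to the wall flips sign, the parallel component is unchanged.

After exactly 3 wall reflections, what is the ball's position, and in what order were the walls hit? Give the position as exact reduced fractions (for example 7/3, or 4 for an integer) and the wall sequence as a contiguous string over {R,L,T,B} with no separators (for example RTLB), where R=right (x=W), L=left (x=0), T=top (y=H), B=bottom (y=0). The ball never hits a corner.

Final position: (0,5)
Wall sequence: RTL

1. t=6 → R at (10,9); v=(-1,1)
2. t=3 → T at (7,12); v=(-1,-1)
3. t=7 → L at (0,5); v=(1,-1)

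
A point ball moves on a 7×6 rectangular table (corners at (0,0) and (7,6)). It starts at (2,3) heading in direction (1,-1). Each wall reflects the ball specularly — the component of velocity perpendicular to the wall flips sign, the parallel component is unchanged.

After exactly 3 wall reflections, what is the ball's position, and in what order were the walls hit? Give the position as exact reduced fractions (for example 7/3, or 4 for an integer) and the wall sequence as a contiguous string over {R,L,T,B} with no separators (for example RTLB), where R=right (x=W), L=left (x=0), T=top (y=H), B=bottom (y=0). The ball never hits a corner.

1. t=3 → B at (5,0); v=(1,1)
2. t=2 → R at (7,2); v=(-1,1)
3. t=4 → T at (3,6); v=(-1,-1)

Final position: (3,6)
Wall sequence: BRT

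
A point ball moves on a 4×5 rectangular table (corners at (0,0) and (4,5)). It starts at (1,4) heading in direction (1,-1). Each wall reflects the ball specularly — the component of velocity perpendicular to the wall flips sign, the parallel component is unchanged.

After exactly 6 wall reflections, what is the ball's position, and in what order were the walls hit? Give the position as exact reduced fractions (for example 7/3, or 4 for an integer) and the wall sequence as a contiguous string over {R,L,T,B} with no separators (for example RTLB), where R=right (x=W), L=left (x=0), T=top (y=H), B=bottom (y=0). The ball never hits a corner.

1. t=3 → R at (4,1); v=(-1,-1)
2. t=1 → B at (3,0); v=(-1,1)
3. t=3 → L at (0,3); v=(1,1)
4. t=2 → T at (2,5); v=(1,-1)
5. t=2 → R at (4,3); v=(-1,-1)
6. t=3 → B at (1,0); v=(-1,1)

Final position: (1,0)
Wall sequence: RBLTRB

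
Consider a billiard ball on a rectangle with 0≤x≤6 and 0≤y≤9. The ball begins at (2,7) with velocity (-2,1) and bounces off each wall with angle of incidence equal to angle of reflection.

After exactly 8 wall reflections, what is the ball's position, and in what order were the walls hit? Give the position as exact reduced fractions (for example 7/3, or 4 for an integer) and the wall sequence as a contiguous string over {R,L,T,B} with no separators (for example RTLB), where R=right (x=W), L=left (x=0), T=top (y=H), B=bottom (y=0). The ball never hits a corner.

1. t=1 → L at (0,8); v=(2,1)
2. t=1 → T at (2,9); v=(2,-1)
3. t=2 → R at (6,7); v=(-2,-1)
4. t=3 → L at (0,4); v=(2,-1)
5. t=3 → R at (6,1); v=(-2,-1)
6. t=1 → B at (4,0); v=(-2,1)
7. t=2 → L at (0,2); v=(2,1)
8. t=3 → R at (6,5); v=(-2,1)

Final position: (6,5)
Wall sequence: LTRLRBLR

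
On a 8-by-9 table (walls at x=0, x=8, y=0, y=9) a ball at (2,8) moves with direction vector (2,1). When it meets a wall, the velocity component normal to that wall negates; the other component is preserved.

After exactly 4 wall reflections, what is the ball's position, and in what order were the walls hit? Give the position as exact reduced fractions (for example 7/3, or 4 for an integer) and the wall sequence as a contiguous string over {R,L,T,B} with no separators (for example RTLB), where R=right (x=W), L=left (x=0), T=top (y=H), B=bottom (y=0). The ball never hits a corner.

1. t=1 → T at (4,9); v=(2,-1)
2. t=2 → R at (8,7); v=(-2,-1)
3. t=4 → L at (0,3); v=(2,-1)
4. t=3 → B at (6,0); v=(2,1)

Final position: (6,0)
Wall sequence: TRLB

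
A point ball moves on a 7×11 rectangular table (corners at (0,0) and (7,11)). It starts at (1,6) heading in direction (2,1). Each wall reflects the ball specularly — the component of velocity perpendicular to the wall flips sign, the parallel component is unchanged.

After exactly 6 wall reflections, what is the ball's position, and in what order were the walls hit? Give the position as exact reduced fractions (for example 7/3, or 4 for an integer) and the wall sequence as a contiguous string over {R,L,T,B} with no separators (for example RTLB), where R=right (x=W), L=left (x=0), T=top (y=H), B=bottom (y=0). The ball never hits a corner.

1. t=3 → R at (7,9); v=(-2,1)
2. t=2 → T at (3,11); v=(-2,-1)
3. t=3/2 → L at (0,19/2); v=(2,-1)
4. t=7/2 → R at (7,6); v=(-2,-1)
5. t=7/2 → L at (0,5/2); v=(2,-1)
6. t=5/2 → B at (5,0); v=(2,1)

Final position: (5,0)
Wall sequence: RTLRLB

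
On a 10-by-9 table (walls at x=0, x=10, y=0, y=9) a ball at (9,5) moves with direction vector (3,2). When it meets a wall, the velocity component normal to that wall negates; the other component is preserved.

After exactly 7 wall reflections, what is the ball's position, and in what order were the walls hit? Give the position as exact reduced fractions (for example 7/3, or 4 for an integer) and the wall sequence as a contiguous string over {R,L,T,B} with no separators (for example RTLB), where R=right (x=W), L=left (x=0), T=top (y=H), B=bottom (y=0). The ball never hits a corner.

Final position: (2,9)
Wall sequence: RTLBRLT

1. t=1/3 → R at (10,17/3); v=(-3,2)
2. t=5/3 → T at (5,9); v=(-3,-2)
3. t=5/3 → L at (0,17/3); v=(3,-2)
4. t=17/6 → B at (17/2,0); v=(3,2)
5. t=1/2 → R at (10,1); v=(-3,2)
6. t=10/3 → L at (0,23/3); v=(3,2)
7. t=2/3 → T at (2,9); v=(3,-2)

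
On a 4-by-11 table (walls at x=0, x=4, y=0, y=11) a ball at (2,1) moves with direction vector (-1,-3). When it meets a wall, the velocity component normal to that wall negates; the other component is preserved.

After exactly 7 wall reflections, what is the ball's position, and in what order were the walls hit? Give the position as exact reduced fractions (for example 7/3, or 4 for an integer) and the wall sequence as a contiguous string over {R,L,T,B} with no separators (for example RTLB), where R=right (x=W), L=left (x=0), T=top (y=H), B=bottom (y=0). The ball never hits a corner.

Final position: (4/3,11)
Wall sequence: BLTRBLT

1. t=1/3 → B at (5/3,0); v=(-1,3)
2. t=5/3 → L at (0,5); v=(1,3)
3. t=2 → T at (2,11); v=(1,-3)
4. t=2 → R at (4,5); v=(-1,-3)
5. t=5/3 → B at (7/3,0); v=(-1,3)
6. t=7/3 → L at (0,7); v=(1,3)
7. t=4/3 → T at (4/3,11); v=(1,-3)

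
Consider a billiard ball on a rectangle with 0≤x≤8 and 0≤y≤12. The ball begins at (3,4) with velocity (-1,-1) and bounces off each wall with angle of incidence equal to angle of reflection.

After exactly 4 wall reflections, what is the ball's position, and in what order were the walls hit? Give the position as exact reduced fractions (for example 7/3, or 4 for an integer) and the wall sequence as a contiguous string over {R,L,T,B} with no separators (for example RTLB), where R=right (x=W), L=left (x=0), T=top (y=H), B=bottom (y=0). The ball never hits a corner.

1. t=3 → L at (0,1); v=(1,-1)
2. t=1 → B at (1,0); v=(1,1)
3. t=7 → R at (8,7); v=(-1,1)
4. t=5 → T at (3,12); v=(-1,-1)

Final position: (3,12)
Wall sequence: LBRT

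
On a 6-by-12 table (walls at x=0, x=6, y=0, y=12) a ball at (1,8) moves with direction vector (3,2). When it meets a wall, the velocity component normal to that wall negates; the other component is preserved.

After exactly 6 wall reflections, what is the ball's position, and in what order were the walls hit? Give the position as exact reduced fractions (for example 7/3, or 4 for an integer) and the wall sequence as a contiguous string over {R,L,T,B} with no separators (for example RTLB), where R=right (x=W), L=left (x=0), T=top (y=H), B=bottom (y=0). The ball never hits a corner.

1. t=5/3 → R at (6,34/3); v=(-3,2)
2. t=1/3 → T at (5,12); v=(-3,-2)
3. t=5/3 → L at (0,26/3); v=(3,-2)
4. t=2 → R at (6,14/3); v=(-3,-2)
5. t=2 → L at (0,2/3); v=(3,-2)
6. t=1/3 → B at (1,0); v=(3,2)

Final position: (1,0)
Wall sequence: RTLRLB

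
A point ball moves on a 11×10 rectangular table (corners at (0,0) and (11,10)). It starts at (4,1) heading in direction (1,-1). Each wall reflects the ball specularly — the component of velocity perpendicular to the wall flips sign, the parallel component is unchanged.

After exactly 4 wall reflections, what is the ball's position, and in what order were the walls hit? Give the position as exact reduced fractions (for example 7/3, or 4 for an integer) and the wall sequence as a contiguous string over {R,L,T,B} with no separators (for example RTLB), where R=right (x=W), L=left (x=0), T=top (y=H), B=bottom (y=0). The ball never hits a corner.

Final position: (0,3)
Wall sequence: BRTL

1. t=1 → B at (5,0); v=(1,1)
2. t=6 → R at (11,6); v=(-1,1)
3. t=4 → T at (7,10); v=(-1,-1)
4. t=7 → L at (0,3); v=(1,-1)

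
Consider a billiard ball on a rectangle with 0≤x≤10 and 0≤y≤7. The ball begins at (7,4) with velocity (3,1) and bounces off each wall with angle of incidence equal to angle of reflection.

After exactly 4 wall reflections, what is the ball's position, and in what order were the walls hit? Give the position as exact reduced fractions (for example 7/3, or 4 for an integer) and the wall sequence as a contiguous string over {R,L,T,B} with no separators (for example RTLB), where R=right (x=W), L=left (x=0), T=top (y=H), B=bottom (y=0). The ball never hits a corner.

1. t=1 → R at (10,5); v=(-3,1)
2. t=2 → T at (4,7); v=(-3,-1)
3. t=4/3 → L at (0,17/3); v=(3,-1)
4. t=10/3 → R at (10,7/3); v=(-3,-1)

Final position: (10,7/3)
Wall sequence: RTLR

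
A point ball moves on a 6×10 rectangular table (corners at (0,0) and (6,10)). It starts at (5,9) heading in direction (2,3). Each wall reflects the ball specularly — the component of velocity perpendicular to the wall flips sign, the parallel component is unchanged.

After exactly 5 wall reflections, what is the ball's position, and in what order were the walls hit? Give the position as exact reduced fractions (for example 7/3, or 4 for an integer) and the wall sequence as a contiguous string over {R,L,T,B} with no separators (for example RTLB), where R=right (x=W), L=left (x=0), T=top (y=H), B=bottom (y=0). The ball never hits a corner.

1. t=1/3 → T at (17/3,10); v=(2,-3)
2. t=1/6 → R at (6,19/2); v=(-2,-3)
3. t=3 → L at (0,1/2); v=(2,-3)
4. t=1/6 → B at (1/3,0); v=(2,3)
5. t=17/6 → R at (6,17/2); v=(-2,3)

Final position: (6,17/2)
Wall sequence: TRLBR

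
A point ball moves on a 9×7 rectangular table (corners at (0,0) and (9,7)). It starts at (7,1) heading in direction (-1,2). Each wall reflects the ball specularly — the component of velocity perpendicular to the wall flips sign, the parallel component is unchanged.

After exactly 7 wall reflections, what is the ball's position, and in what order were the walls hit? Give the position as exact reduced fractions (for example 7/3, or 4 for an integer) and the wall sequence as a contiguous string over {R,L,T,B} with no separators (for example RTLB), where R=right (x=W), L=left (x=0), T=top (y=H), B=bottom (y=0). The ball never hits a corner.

1. t=3 → T at (4,7); v=(-1,-2)
2. t=7/2 → B at (1/2,0); v=(-1,2)
3. t=1/2 → L at (0,1); v=(1,2)
4. t=3 → T at (3,7); v=(1,-2)
5. t=7/2 → B at (13/2,0); v=(1,2)
6. t=5/2 → R at (9,5); v=(-1,2)
7. t=1 → T at (8,7); v=(-1,-2)

Final position: (8,7)
Wall sequence: TBLTBRT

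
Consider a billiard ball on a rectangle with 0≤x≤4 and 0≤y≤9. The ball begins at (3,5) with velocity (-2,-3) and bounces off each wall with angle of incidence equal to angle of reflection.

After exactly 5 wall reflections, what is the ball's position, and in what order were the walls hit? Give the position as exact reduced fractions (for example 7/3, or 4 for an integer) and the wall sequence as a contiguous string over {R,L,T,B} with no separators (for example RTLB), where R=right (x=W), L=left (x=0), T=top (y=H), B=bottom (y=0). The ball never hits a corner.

Final position: (0,13/2)
Wall sequence: LBRTL

1. t=3/2 → L at (0,1/2); v=(2,-3)
2. t=1/6 → B at (1/3,0); v=(2,3)
3. t=11/6 → R at (4,11/2); v=(-2,3)
4. t=7/6 → T at (5/3,9); v=(-2,-3)
5. t=5/6 → L at (0,13/2); v=(2,-3)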